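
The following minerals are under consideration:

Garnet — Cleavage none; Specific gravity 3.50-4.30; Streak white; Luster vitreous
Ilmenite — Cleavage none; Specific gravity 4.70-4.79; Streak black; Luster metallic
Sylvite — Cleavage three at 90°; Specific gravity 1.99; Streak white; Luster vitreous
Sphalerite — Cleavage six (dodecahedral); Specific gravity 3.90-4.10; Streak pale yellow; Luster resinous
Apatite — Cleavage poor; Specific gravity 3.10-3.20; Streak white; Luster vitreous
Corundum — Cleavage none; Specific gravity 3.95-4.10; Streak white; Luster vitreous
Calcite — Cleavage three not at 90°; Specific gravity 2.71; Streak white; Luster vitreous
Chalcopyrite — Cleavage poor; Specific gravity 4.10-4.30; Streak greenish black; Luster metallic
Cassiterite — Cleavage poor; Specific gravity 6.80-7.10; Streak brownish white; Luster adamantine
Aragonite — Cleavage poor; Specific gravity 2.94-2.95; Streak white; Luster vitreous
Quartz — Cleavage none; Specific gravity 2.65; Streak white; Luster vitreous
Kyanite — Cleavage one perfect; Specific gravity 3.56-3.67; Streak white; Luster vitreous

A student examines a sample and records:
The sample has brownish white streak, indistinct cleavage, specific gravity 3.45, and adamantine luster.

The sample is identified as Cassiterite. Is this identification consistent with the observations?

No

Brownish white streak — consistent with Cassiterite (brownish white streak).
Indistinct cleavage — consistent with Cassiterite (cleavage poor).
Specific gravity 3.45 — Cassiterite has SG 6.80-7.10; a mismatch.
Adamantine luster — consistent with Cassiterite (adamantine luster).
Cassiterite is excluded by the specific gravity.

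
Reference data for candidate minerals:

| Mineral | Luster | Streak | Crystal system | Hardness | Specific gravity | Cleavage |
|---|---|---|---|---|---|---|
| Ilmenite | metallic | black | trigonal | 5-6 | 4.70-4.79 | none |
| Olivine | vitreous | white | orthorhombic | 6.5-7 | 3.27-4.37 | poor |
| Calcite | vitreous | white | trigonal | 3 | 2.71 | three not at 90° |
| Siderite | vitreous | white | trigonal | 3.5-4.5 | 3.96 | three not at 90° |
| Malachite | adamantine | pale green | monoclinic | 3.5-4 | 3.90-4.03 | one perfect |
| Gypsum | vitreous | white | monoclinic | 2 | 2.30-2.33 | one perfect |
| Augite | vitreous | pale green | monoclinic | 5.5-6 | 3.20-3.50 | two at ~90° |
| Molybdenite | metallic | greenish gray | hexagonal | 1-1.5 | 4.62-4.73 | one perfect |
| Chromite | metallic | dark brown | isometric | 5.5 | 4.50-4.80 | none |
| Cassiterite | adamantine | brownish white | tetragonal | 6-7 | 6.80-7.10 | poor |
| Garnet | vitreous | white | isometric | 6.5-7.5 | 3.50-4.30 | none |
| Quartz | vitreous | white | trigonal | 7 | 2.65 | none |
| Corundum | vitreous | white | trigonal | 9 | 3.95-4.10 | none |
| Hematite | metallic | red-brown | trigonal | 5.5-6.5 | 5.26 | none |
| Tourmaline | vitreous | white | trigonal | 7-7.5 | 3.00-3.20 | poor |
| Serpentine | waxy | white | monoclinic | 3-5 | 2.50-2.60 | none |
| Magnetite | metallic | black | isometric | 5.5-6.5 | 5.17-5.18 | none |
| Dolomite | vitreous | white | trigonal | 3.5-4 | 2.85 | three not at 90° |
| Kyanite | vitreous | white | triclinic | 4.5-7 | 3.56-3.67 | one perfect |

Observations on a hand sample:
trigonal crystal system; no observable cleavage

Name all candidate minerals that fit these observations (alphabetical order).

Corundum, Hematite, Ilmenite, Quartz

Trigonal crystal system — leaves Ilmenite, Calcite, Siderite, Quartz, Corundum, Hematite, Tourmaline, Dolomite.
No observable cleavage rules out Calcite, Siderite, Tourmaline, Dolomite.
Consistent with every observation: Corundum, Hematite, Ilmenite, Quartz.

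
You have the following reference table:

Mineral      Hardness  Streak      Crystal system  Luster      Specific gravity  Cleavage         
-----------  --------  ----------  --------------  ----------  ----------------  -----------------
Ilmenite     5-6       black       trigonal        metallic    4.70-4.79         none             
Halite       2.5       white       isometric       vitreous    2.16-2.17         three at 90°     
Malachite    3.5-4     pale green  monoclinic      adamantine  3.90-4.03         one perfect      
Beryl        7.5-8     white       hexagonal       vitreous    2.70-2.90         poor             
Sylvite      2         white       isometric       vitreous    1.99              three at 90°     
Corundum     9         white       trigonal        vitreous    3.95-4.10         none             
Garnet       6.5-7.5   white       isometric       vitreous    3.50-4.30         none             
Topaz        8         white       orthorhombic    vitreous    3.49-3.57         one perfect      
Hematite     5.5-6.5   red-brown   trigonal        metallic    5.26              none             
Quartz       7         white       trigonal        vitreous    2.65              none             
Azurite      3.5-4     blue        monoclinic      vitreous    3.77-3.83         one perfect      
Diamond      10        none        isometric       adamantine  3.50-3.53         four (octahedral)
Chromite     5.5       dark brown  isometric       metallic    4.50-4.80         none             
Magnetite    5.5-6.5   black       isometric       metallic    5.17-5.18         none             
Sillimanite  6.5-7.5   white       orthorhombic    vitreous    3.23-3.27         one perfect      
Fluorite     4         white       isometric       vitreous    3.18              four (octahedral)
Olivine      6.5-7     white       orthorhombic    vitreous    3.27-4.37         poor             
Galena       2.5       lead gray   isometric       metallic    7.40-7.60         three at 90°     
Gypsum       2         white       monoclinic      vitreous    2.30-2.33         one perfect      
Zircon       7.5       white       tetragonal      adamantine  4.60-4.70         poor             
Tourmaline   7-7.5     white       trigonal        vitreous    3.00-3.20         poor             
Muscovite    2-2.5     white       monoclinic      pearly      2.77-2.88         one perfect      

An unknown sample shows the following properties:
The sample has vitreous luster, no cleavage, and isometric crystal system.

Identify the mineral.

Vitreous luster: leaves Halite, Beryl, Sylvite, Corundum, Garnet, Topaz, Quartz, Azurite, Sillimanite, Fluorite, Olivine, Gypsum, Tourmaline.
No cleavage: only Corundum, Garnet, Quartz remain.
Isometric crystal system: only Garnet remains.
Only Garnet satisfies all observations.

Garnet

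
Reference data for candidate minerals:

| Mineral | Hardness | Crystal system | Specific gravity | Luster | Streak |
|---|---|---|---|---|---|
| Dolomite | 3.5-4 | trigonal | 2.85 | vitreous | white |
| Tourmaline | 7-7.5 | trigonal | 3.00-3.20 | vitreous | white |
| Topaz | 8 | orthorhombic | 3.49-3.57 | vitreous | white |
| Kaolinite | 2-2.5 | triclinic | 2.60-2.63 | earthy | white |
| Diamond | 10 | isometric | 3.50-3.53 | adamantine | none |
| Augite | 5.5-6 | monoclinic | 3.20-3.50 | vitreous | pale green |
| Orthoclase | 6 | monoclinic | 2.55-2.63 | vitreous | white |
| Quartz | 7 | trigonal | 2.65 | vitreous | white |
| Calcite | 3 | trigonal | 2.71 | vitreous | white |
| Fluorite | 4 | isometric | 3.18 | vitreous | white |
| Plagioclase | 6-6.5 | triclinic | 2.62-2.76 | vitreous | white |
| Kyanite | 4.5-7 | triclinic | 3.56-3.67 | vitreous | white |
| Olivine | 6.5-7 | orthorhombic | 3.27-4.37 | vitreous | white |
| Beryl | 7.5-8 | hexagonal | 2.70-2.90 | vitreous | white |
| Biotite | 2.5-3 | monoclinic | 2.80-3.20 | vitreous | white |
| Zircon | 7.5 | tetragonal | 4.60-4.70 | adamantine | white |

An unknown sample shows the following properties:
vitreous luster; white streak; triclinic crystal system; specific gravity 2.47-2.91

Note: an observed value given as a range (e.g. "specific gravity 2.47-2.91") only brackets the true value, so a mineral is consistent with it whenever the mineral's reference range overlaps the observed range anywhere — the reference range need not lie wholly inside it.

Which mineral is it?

Vitreous luster excludes Kaolinite, Diamond, Zircon.
White streak eliminates Augite.
Triclinic crystal system: leaves Plagioclase, Kyanite.
Specific gravity 2.47-2.91 eliminates Kyanite.
Only Plagioclase satisfies all observations.

Plagioclase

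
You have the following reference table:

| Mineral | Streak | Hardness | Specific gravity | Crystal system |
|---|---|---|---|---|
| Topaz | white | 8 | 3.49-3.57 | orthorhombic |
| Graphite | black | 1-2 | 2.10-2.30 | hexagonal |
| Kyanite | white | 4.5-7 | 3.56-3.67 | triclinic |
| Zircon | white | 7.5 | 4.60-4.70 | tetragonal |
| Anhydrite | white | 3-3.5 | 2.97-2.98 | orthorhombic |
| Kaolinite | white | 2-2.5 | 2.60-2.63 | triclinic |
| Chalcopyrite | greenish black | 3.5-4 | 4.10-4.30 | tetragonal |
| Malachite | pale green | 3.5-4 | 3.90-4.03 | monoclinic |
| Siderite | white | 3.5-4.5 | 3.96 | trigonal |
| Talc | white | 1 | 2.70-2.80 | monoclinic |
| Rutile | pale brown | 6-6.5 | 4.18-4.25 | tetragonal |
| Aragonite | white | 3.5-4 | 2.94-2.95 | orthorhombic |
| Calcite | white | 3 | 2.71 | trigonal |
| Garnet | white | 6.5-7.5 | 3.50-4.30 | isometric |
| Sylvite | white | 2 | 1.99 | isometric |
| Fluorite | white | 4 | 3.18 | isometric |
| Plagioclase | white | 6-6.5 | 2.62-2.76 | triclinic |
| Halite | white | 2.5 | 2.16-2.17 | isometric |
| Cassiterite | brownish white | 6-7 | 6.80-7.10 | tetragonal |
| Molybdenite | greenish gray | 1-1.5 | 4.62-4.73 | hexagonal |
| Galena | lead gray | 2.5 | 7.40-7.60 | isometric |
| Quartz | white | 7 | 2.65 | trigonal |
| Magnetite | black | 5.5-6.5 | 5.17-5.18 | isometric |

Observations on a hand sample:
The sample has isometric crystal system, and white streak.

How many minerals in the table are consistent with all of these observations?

Isometric crystal system — leaves Garnet, Sylvite, Fluorite, Halite, Galena, Magnetite.
White streak is inconsistent with Galena, Magnetite.
Remaining candidates: Fluorite, Garnet, Halite, Sylvite.
That is 4 minerals.

4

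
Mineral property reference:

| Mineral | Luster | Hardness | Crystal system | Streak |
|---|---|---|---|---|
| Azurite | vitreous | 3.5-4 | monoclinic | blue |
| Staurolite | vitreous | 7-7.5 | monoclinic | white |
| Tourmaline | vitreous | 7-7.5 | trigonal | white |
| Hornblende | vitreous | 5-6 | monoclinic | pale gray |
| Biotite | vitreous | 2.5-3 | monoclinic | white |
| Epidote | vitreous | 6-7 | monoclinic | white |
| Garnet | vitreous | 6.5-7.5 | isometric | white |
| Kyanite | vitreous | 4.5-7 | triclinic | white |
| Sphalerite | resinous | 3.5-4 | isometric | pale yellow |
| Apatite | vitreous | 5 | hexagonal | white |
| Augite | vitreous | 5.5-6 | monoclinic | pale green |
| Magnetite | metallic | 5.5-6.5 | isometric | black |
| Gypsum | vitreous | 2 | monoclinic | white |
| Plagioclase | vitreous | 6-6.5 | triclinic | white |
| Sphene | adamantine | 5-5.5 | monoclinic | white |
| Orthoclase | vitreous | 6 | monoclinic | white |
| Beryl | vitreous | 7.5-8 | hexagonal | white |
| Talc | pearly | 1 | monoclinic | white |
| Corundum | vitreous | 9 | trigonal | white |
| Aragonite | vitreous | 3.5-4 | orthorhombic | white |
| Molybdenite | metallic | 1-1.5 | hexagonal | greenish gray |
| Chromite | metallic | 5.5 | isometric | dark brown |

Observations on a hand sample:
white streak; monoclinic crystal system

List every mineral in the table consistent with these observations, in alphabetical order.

Biotite, Epidote, Gypsum, Orthoclase, Sphene, Staurolite, Talc

White streak: narrows the field to Staurolite, Tourmaline, Biotite, Epidote, Garnet, Kyanite, Apatite, Gypsum, Plagioclase, Sphene, Orthoclase, Beryl, Talc, Corundum, Aragonite.
Monoclinic crystal system: Staurolite, Biotite, Epidote, Gypsum, Sphene, Orthoclase, Talc remain.
Remaining candidates: Biotite, Epidote, Gypsum, Orthoclase, Sphene, Staurolite, Talc.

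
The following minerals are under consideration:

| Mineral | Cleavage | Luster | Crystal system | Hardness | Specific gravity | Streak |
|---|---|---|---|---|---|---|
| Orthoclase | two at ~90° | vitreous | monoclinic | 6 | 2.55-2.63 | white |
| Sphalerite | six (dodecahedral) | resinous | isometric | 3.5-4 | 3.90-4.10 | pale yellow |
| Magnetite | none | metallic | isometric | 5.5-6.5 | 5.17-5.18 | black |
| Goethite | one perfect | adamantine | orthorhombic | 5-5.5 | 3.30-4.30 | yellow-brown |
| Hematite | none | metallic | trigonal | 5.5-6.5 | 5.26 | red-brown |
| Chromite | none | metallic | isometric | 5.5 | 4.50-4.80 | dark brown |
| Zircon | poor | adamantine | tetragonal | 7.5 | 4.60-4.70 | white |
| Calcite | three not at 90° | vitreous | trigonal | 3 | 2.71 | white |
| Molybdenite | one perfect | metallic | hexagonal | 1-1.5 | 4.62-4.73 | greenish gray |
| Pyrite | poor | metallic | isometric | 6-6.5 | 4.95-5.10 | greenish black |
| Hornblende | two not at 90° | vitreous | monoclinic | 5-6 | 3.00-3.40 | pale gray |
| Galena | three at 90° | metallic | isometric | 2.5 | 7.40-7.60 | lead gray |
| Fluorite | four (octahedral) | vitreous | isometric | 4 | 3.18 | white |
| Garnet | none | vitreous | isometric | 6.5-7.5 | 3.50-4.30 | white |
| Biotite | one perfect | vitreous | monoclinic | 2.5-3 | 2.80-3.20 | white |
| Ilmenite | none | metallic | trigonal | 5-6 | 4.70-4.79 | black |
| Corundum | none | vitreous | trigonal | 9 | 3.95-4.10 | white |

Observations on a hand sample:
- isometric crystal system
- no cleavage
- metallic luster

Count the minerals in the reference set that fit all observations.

2

Isometric crystal system — leaves Sphalerite, Magnetite, Chromite, Pyrite, Galena, Fluorite, Garnet.
No cleavage — Magnetite, Chromite, Garnet remain.
Metallic luster rules out Garnet.
Remaining candidates: Chromite, Magnetite.
That is 2 minerals.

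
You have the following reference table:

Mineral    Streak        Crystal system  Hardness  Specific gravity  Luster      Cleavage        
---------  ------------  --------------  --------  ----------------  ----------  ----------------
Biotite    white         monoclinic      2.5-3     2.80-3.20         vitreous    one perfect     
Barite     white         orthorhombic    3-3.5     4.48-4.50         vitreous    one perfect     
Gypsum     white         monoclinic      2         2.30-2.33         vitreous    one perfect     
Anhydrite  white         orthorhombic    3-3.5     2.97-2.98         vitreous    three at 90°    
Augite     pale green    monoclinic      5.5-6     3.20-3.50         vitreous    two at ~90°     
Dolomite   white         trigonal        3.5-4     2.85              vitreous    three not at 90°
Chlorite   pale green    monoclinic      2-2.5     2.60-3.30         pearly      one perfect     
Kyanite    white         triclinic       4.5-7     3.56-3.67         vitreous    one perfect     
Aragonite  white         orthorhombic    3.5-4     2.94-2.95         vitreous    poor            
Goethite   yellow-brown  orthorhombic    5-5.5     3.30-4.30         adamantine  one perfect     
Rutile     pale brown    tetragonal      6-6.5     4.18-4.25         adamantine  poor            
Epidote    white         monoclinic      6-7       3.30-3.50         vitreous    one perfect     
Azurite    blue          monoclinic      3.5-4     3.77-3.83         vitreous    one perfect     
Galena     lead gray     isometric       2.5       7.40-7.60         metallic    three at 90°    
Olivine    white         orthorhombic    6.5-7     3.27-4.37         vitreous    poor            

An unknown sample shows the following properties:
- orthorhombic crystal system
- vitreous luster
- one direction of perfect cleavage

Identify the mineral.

Orthorhombic crystal system: narrows the field to Barite, Anhydrite, Aragonite, Goethite, Olivine.
Vitreous luster rules out Goethite.
One direction of perfect cleavage: Barite remains.
Barite is the sole remaining match.

Barite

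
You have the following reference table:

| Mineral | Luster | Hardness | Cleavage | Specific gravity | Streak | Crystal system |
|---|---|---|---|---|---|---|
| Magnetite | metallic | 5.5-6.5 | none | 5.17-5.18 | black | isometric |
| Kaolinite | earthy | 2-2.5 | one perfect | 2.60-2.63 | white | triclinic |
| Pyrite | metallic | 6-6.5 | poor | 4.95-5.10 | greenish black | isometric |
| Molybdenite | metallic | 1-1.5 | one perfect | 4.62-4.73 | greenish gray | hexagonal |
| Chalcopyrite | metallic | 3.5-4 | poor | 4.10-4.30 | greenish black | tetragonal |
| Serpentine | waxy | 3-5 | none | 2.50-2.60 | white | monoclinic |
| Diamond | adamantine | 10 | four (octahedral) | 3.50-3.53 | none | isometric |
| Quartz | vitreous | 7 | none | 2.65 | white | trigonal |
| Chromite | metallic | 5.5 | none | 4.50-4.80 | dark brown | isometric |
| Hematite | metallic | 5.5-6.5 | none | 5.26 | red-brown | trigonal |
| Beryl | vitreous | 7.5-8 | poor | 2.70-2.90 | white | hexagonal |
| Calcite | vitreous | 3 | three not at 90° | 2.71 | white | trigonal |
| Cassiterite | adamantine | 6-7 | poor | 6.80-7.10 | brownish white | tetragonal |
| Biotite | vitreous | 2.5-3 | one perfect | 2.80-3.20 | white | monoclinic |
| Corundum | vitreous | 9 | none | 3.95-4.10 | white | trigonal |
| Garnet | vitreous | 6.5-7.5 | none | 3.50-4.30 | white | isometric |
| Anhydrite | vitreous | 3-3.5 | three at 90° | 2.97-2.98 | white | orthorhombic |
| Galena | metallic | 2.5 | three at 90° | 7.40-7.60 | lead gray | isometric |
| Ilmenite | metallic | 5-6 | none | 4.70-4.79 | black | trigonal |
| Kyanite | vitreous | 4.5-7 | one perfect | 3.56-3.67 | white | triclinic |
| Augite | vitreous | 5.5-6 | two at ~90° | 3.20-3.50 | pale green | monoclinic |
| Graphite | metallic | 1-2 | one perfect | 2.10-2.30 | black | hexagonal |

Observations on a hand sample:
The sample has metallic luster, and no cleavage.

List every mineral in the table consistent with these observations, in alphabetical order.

Metallic luster — narrows the field to Magnetite, Pyrite, Molybdenite, Chalcopyrite, Chromite, Hematite, Galena, Ilmenite, Graphite.
No cleavage — only Magnetite, Chromite, Hematite, Ilmenite remain.
Remaining candidates: Chromite, Hematite, Ilmenite, Magnetite.

Chromite, Hematite, Ilmenite, Magnetite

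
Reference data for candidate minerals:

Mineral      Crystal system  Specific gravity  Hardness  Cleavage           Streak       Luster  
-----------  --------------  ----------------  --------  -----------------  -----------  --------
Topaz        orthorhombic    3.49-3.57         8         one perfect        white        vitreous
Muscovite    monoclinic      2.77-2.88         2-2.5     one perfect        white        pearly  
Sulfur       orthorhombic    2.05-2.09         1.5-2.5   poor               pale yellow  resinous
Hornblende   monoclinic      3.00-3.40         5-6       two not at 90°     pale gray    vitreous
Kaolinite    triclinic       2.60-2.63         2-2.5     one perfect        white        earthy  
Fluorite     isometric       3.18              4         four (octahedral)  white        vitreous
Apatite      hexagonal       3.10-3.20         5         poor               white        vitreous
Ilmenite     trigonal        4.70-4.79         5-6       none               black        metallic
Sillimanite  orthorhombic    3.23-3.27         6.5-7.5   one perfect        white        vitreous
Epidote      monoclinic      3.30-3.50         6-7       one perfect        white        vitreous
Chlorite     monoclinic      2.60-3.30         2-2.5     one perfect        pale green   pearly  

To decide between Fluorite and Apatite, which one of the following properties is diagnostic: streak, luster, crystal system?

crystal system

Streak: both white — no difference.
Luster: both vitreous — no difference.
Crystal system: Fluorite isometric, Apatite hexagonal — these differ.
Only crystal system differs between Fluorite and Apatite among the listed tests.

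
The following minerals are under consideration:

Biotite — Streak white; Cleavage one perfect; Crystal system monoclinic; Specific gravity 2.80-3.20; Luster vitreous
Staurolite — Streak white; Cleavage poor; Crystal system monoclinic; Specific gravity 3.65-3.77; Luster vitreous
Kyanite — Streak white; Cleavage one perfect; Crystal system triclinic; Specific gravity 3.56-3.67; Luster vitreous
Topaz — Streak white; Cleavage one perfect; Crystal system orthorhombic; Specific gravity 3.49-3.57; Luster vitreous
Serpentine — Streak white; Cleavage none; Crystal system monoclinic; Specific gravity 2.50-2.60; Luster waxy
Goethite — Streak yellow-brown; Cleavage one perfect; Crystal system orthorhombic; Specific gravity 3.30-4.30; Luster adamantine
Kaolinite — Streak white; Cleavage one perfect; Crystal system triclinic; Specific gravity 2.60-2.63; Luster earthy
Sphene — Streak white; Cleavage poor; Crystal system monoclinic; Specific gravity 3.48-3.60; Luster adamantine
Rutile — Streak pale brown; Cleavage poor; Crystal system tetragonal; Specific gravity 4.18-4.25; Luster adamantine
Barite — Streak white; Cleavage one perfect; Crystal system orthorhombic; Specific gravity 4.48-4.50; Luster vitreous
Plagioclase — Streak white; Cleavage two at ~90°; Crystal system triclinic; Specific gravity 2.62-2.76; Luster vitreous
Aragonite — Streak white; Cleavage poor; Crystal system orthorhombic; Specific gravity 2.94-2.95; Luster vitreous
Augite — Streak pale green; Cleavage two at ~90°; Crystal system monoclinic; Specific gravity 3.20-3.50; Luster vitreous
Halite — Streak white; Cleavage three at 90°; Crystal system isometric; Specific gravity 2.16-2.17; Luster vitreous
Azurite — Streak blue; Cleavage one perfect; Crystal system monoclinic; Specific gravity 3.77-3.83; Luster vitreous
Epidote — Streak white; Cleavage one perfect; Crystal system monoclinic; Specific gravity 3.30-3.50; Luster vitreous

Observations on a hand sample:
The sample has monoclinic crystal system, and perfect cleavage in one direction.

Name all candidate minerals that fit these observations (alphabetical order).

Monoclinic crystal system — narrows the field to Biotite, Staurolite, Serpentine, Sphene, Augite, Azurite, Epidote.
Perfect cleavage in one direction — only Biotite, Azurite, Epidote remain.
Consistent with every observation: Azurite, Biotite, Epidote.

Azurite, Biotite, Epidote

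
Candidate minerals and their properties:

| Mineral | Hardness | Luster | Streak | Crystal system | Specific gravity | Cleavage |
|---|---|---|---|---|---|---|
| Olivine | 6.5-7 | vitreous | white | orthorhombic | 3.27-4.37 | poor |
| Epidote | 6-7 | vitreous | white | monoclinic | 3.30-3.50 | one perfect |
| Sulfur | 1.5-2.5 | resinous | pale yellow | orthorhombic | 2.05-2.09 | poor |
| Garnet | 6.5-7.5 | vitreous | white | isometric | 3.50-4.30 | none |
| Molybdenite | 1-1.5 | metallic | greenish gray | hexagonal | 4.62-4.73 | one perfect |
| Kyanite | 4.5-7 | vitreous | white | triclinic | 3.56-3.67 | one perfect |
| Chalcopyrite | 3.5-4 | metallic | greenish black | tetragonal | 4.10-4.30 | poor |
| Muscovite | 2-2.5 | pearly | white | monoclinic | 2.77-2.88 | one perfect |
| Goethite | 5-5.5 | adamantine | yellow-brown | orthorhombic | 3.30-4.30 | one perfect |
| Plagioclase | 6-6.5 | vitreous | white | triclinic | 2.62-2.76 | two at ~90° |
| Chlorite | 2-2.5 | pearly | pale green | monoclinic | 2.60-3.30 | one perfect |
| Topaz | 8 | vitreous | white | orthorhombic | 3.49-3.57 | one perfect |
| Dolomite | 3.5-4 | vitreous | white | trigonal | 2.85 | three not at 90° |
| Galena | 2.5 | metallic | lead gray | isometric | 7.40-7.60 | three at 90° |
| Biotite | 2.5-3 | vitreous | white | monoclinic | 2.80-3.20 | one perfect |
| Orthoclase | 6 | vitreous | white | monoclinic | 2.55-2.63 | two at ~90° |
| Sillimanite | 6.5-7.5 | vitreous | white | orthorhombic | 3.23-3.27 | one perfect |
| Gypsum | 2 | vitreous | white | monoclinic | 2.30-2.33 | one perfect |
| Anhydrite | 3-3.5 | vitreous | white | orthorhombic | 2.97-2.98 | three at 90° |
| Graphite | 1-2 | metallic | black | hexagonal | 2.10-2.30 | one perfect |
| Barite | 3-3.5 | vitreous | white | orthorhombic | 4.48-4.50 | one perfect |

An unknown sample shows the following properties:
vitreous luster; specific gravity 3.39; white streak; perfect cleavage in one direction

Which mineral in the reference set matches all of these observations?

Epidote

Vitreous luster — only Olivine, Epidote, Garnet, Kyanite, Plagioclase, Topaz, Dolomite, Biotite, Orthoclase, Sillimanite, Gypsum, Anhydrite, Barite remain.
Specific gravity 3.39 — narrows the field to Olivine, Epidote.
White streak — all remaining candidates fit.
Perfect cleavage in one direction rules out Olivine.
Only Epidote satisfies all observations.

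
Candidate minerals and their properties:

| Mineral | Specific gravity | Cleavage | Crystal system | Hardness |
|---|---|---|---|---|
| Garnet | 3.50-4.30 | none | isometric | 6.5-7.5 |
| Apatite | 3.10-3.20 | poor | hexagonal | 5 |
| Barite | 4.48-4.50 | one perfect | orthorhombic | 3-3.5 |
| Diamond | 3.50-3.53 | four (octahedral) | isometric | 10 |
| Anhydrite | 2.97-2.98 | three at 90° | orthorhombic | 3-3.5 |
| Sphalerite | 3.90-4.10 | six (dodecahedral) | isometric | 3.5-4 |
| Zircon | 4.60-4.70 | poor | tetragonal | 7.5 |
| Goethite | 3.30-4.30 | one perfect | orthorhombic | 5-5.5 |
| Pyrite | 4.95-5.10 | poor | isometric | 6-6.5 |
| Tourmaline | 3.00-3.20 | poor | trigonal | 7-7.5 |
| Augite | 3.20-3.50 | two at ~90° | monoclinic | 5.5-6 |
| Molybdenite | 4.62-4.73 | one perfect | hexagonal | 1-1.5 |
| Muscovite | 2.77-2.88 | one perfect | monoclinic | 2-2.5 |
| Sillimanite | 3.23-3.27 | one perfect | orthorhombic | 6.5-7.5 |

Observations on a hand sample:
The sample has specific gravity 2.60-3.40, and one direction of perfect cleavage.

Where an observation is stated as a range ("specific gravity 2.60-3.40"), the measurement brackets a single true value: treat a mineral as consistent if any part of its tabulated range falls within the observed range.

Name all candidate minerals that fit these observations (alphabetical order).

Specific gravity 2.60-3.40: Apatite, Anhydrite, Goethite, Tourmaline, Augite, Muscovite, Sillimanite remain.
One direction of perfect cleavage: narrows the field to Goethite, Muscovite, Sillimanite.
The minerals that satisfy all observations are Goethite, Muscovite, Sillimanite.

Goethite, Muscovite, Sillimanite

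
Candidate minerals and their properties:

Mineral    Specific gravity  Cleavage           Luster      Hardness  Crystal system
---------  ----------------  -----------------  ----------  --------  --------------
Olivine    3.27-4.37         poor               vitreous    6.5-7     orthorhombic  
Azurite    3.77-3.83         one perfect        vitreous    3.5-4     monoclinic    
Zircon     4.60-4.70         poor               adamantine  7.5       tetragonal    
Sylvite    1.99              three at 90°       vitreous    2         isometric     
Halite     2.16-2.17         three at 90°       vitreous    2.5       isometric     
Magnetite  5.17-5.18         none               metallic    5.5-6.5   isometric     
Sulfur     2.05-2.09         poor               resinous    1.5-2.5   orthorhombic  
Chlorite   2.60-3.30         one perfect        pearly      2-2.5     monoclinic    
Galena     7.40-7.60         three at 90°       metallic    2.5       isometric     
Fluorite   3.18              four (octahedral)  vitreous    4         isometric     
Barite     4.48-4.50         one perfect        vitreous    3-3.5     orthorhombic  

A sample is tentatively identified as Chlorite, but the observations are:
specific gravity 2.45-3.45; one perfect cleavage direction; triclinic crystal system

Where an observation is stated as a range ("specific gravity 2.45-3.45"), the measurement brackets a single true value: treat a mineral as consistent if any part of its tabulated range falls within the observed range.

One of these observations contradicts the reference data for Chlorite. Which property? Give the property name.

crystal system

Specific gravity 2.45-3.45: Chlorite has SG 2.60-3.30 — agrees.
One perfect cleavage direction: Chlorite has cleavage one perfect — agrees.
Triclinic crystal system: Chlorite has monoclinic system — does not match.
The crystal system is the one property that does not fit.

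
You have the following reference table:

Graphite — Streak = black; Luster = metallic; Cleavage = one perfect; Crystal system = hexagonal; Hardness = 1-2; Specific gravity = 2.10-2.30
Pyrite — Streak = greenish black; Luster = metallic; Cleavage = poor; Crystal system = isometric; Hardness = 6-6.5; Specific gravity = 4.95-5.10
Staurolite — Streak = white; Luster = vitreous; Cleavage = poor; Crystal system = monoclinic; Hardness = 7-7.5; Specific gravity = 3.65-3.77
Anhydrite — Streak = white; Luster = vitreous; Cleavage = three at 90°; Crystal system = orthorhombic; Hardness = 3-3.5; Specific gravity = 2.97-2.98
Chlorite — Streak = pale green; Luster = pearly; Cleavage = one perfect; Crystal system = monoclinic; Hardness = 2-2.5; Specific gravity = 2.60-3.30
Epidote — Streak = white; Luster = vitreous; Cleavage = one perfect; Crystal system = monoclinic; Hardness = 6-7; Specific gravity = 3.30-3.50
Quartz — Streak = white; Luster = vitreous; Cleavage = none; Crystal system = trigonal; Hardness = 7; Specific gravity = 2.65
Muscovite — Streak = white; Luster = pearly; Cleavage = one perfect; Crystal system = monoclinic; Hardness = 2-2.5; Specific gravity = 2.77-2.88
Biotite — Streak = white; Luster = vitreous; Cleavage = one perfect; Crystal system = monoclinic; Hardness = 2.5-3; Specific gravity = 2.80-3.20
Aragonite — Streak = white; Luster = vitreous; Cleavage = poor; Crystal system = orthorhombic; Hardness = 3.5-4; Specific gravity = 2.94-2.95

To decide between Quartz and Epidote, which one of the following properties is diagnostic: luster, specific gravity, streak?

Luster: both vitreous — shared.
Specific gravity: Quartz 2.65, Epidote 3.30-3.50 — these differ.
Streak: both white — shared.
Only specific gravity differs between Quartz and Epidote among the listed tests.

specific gravity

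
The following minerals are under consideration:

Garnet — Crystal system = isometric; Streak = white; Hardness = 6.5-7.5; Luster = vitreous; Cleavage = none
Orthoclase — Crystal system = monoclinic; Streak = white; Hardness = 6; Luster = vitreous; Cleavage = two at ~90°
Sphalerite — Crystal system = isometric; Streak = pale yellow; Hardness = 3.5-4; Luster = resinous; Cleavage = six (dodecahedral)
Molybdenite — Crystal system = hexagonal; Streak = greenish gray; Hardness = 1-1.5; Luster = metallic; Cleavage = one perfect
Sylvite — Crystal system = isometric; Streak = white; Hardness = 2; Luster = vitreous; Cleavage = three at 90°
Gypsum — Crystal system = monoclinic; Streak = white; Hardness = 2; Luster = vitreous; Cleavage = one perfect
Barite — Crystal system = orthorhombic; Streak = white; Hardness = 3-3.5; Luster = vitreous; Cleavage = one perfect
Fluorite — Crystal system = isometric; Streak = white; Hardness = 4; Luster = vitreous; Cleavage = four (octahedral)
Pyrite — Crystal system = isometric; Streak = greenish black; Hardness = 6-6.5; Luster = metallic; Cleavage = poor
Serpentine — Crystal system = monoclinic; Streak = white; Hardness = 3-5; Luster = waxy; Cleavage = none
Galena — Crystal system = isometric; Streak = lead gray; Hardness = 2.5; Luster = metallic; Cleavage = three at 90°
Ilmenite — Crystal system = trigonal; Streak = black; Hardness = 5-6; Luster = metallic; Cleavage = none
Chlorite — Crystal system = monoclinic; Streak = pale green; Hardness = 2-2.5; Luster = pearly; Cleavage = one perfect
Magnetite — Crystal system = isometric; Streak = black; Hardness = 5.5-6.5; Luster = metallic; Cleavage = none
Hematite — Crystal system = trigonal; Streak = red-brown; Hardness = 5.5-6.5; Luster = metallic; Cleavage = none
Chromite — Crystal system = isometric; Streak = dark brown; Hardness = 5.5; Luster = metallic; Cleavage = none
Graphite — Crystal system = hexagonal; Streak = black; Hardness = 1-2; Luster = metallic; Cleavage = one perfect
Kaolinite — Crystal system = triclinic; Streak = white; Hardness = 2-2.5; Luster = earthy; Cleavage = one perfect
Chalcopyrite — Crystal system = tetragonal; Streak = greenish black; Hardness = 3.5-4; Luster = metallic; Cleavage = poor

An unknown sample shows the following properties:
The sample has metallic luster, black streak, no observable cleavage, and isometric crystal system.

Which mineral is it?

Metallic luster: narrows the field to Molybdenite, Pyrite, Galena, Ilmenite, Magnetite, Hematite, Chromite, Graphite, Chalcopyrite.
Black streak: only Ilmenite, Magnetite, Graphite remain.
No observable cleavage is inconsistent with Graphite.
Isometric crystal system is inconsistent with Ilmenite.
Magnetite is the sole remaining match.

Magnetite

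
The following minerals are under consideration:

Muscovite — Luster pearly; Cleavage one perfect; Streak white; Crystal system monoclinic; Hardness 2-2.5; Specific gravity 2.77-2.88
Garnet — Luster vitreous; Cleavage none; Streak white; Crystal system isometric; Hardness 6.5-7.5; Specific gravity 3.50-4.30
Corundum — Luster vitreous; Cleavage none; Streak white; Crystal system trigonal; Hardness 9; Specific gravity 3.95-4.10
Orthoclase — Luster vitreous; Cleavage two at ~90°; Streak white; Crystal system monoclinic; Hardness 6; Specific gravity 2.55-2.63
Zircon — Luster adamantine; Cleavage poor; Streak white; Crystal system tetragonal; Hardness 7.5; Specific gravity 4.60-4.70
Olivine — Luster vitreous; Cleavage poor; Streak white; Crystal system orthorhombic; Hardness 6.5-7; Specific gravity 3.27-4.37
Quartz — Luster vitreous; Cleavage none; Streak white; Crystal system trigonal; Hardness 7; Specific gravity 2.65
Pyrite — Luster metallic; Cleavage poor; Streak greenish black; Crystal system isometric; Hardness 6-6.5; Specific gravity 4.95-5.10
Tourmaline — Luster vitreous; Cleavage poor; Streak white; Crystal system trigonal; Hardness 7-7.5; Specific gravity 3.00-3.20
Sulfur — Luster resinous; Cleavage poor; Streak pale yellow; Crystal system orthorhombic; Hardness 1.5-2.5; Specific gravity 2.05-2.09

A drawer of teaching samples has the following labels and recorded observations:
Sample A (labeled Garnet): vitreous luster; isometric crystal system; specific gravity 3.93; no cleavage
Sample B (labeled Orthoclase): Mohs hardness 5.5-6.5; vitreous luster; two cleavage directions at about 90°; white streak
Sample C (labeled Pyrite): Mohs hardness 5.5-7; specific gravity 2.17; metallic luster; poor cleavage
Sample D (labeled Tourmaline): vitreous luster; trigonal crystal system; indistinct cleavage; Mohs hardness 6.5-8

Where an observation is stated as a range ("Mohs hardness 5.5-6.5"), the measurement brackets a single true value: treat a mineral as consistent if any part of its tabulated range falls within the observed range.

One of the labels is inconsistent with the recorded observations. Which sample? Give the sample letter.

C

Sample A: every observation is compatible with the reference values for Garnet.
Sample B: every observation is compatible with the reference values for Orthoclase.
Sample C: specific gravity 2.17 is outside the reference for Pyrite (SG 4.95-5.10) — mislabeled.
Sample D: every observation is compatible with the reference values for Tourmaline.
The mislabeled specimen is C.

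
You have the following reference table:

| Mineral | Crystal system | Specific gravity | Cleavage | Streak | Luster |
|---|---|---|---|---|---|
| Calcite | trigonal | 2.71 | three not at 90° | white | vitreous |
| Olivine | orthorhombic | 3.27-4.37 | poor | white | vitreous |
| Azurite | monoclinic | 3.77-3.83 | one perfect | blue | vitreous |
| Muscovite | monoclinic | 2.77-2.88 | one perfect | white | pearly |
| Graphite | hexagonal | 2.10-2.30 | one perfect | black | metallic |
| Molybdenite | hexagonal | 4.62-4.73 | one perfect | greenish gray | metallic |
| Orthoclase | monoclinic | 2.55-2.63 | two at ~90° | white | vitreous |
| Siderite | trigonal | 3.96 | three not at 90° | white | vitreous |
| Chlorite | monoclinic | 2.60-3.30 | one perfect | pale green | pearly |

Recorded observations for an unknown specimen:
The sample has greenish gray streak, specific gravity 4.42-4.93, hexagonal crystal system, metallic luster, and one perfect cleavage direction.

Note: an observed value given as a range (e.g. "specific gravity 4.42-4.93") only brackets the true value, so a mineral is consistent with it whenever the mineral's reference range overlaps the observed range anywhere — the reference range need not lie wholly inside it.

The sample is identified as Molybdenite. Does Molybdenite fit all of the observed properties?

Consistent

Greenish gray streak — matches Molybdenite (greenish gray streak).
Specific gravity 4.42-4.93 — matches Molybdenite (SG 4.62-4.73).
Hexagonal crystal system — matches Molybdenite (hexagonal system).
Metallic luster — matches Molybdenite (metallic luster).
One perfect cleavage direction — matches Molybdenite (cleavage one perfect).
All observations are consistent with the tabulated values for Molybdenite.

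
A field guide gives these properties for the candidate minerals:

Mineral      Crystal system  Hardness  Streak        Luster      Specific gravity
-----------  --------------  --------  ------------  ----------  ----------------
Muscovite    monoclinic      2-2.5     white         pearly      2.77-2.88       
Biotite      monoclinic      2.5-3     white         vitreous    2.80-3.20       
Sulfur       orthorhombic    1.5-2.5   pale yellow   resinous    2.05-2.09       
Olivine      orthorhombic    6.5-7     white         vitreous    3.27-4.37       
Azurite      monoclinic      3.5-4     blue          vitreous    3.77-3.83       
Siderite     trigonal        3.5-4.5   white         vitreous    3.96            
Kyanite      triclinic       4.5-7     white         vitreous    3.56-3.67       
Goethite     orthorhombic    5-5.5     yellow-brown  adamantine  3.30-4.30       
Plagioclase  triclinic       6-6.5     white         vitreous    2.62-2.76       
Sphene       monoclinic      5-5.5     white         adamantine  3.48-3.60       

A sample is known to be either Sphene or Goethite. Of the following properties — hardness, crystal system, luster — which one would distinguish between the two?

crystal system

Hardness: both 5-5.5 — shared.
Crystal system: Sphene monoclinic, Goethite orthorhombic — different.
Luster: both adamantine — shared.
Only crystal system differs between Sphene and Goethite among the listed tests.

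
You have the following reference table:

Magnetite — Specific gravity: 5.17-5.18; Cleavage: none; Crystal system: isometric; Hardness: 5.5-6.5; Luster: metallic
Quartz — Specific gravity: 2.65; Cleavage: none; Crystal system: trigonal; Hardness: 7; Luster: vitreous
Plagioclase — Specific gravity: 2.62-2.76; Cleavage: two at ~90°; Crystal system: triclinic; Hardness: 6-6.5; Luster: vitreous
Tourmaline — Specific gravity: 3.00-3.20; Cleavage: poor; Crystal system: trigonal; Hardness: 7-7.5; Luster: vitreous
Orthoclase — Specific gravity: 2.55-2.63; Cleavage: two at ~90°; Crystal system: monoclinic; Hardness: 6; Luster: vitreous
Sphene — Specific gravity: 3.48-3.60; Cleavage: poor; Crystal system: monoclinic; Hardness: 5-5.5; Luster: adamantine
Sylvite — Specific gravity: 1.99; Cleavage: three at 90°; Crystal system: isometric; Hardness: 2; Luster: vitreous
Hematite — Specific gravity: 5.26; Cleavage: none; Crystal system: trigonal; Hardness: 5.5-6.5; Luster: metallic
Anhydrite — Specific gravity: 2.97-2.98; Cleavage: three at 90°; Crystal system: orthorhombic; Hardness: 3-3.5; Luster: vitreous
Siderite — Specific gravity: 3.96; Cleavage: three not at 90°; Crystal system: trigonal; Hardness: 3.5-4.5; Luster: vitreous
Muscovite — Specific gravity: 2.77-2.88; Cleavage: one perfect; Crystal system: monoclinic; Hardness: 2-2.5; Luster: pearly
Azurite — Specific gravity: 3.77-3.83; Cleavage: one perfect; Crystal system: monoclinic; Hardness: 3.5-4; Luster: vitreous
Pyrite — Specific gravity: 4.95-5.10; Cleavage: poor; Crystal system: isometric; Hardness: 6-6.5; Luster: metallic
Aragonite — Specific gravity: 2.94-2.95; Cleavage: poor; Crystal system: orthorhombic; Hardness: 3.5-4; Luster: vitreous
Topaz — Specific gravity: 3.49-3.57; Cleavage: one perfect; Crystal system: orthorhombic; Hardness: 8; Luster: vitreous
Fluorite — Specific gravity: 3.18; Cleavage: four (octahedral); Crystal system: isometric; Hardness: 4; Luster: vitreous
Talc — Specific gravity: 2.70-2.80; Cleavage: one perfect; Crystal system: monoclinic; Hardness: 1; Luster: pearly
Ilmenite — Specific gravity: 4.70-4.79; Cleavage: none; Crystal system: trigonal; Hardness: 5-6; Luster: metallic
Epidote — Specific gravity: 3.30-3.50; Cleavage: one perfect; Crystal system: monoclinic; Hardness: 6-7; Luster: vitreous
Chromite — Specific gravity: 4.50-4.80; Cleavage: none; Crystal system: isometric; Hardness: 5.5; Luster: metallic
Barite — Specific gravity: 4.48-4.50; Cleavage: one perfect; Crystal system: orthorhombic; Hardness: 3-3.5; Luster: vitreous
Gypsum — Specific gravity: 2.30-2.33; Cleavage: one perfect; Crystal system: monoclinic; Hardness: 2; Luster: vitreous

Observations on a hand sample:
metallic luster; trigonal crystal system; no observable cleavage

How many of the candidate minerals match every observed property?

2

Metallic luster — leaves Magnetite, Hematite, Pyrite, Ilmenite, Chromite.
Trigonal crystal system — narrows the field to Hematite, Ilmenite.
No observable cleavage — consistent with all remaining minerals.
The minerals that satisfy all observations are Hematite, Ilmenite.
That is 2 minerals.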